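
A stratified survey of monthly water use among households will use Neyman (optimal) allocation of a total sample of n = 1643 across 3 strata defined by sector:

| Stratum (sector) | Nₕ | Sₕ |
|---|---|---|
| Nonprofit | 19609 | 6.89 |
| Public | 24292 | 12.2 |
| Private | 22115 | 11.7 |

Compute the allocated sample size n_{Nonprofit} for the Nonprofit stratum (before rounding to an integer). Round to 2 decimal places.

Neyman allocation: nₕ = n·NₕSₕ / Σⱼ NⱼSⱼ.
Σ NⱼSⱼ = 19609·6.89 + 24292·12.2 + 22115·11.7 = 690213.91.
n_{Nonprofit} = 1643·19609·6.89 / 690213.91 = 321.61.

321.61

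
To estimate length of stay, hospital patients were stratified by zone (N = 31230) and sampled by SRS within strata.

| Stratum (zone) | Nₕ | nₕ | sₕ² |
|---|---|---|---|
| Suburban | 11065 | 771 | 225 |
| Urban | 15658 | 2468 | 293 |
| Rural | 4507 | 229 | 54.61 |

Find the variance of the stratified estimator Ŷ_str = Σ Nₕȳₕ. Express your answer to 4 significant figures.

6.236 × 10^7

Var(Ŷ_str) = Σₕ Nₕ²(1 − fₕ)sₕ²/nₕ.
Suburban: 11065²·(1 − 771/11065)·225/771 = 3.3240207 × 10^7.
Urban: 15658²·(1 − 2468/15658)·293/2468 = 2.4519045 × 10^7.
Rural: 4507²·(1 − 229/4507)·54.61/229 = 4.5979583 × 10^6.
Sum = 6.235721 × 10^7.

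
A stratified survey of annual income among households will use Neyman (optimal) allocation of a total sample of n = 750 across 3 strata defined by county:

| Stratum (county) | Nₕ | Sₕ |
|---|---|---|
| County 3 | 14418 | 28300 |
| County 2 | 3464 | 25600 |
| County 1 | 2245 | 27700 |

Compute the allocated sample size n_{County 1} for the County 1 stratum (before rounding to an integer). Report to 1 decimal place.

83.5

Neyman allocation: nₕ = n·NₕSₕ / Σⱼ NⱼSⱼ.
Σ NⱼSⱼ = 14418·28300 + 3464·25600 + 2245·27700 = 5.588943 × 10^8.
n_{County 1} = 750·2245·27700 / (5.588943 × 10^8) = 83.5.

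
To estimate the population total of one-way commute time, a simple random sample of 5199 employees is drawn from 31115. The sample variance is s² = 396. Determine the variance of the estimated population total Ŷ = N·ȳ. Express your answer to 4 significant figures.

6.142 × 10^7

Var(Ŷ) = N²·Var(ȳ) = N²·(1 − n/N)·s²/n.
f = 5199/31115 = 0.16708983; Var(ȳ) = 0.83291017·396/5199 = 0.063441513.
Var(Ŷ) = 31115² · 0.063441513 = 6.1420471 × 10^7.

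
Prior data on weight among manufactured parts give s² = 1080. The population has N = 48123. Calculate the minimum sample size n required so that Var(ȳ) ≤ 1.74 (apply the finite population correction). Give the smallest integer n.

613

Without fpc, n₀ = s²/D = 1080/1.74 = 620.6897.
With fpc, (1 − n/N)·s²/n ≤ D requires n ≥ n₀/(1 + n₀/N) = 620.6897/(1 + 620.6897/48123) = 612.7860.
Rounding up, n = 613.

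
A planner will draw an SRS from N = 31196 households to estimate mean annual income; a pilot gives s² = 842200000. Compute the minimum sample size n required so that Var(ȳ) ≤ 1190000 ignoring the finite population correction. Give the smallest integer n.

Without fpc, n₀ = s²/D = 842200000/1190000 = 707.7311.
Rounding up, n = 708.

708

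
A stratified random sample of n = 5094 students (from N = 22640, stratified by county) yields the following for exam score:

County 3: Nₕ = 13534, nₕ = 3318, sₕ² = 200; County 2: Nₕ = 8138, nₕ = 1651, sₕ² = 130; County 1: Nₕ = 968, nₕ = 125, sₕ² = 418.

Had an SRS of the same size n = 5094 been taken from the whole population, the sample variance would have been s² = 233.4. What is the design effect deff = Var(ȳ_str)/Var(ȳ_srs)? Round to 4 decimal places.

0.8362

Var(ȳ_str) = Σ Wₕ²(1−fₕ)sₕ²/nₕ with Wₕ = Nₕ/22640:
  County 3: (13534/22640)²·(1−3318/13534)·200/3318 = 0.016259524
  County 2: (8138/22640)²·(1−1651/8138)·130/1651 = 0.0081097043
  County 1: (968/22640)²·(1−125/968)·418/125 = 0.0053237341
  → Var(ȳ_str) = 0.029692962.
Var(ȳ_srs) = (1 − 5094/22640)·233.4/5094 = 0.035509423.
deff = 0.029692962 / 0.035509423 = 0.8362.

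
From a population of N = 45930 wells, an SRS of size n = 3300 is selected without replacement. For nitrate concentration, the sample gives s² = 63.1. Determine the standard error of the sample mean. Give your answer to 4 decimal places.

Under SRS without replacement, Var(ȳ) = (1 − f)·s²/n with f = n/N = 3300/45930 = 0.07184847.
Var(ȳ) = (1 − 0.07184847)·63.1/3300 = 0.92815153·0.019121212 = 0.017747382.
SE(ȳ) = √(0.017747382) = 0.1332.

0.1332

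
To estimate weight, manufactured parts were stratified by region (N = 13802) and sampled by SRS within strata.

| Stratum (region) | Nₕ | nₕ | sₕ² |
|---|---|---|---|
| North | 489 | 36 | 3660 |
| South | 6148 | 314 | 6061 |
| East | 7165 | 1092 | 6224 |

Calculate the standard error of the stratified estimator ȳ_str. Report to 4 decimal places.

Var(ȳ_str) = Σₕ Wₕ²(1 − fₕ)sₕ²/nₕ with Wₕ = Nₕ/N, N = 13802.
North: Wₕ = 0.03542965; term = 0.03542965²·(1 − 0.07361963)·3660/36 = 0.1182229.
South: Wₕ = 0.44544269; term = 0.44544269²·(1 − 0.05107352)·6061/314 = 3.6343845.
East: Wₕ = 0.51912766; term = 0.51912766²·(1 − 0.15240754)·6224/1092 = 1.3019142.
Sum = 5.0545216.
SE = √(5.0545216) = 2.2482.

2.2482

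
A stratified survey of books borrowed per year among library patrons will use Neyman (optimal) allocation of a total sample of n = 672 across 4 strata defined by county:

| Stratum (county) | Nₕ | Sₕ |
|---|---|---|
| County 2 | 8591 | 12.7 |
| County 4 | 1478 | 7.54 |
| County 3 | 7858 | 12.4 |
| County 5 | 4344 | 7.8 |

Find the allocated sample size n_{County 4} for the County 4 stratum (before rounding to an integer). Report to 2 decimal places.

Neyman allocation: nₕ = n·NₕSₕ / Σⱼ NⱼSⱼ.
Σ NⱼSⱼ = 8591·12.7 + 1478·7.54 + 7858·12.4 + 4344·7.8 = 251572.22.
n_{County 4} = 672·1478·7.54 / 251572.22 = 29.77.

29.77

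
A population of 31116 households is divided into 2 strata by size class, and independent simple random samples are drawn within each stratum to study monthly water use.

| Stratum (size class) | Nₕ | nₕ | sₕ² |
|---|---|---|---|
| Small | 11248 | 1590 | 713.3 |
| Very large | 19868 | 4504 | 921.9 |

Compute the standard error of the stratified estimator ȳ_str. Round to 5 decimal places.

0.33892

Var(ȳ_str) = Σₕ Wₕ²(1 − fₕ)sₕ²/nₕ with Wₕ = Nₕ/N, N = 31116.
Small: Wₕ = 0.36148605; term = 0.36148605²·(1 − 0.14135846)·713.3/1590 = 0.050335001.
Very large: Wₕ = 0.63851395; term = 0.63851395²·(1 − 0.22669619)·921.9/4504 = 0.064532183.
Sum = 0.11486718.
SE = √(0.11486718) = 0.33892.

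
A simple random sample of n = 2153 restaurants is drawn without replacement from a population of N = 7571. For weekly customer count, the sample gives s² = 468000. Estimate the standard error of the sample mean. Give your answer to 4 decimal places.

12.4722

Under SRS without replacement, Var(ȳ) = (1 − f)·s²/n with f = n/N = 2153/7571 = 0.28437459.
Var(ȳ) = (1 − 0.28437459)·468000/2153 = 0.71562541·217.37111 = 155.55629.
SE(ȳ) = √(155.55629) = 12.4722.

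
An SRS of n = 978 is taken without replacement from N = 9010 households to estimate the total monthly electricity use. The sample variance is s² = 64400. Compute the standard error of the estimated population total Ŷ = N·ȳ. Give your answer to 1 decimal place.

69031.6

Var(Ŷ) = N²·Var(ȳ) = N²·(1 − n/N)·s²/n.
f = 978/9010 = 0.10854606; Var(ȳ) = 0.89145394·64400/978 = 58.701057.
Var(Ŷ) = 9010² · 58.701057 = 4.7653577 × 10^9.
SE(Ŷ) = √(4.7653577 × 10^9) = 69031.6.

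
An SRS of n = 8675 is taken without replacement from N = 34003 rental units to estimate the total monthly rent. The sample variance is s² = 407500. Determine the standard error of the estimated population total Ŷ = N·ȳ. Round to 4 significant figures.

201100

Var(Ŷ) = N²·Var(ȳ) = N²·(1 − n/N)·s²/n.
f = 8675/34003 = 0.25512455; Var(ȳ) = 0.74487545·407500/8675 = 34.989827.
Var(Ŷ) = 34003² · 34.989827 = 4.0455378 × 10^10.
SE(Ŷ) = √(4.0455378 × 10^10) = 201100.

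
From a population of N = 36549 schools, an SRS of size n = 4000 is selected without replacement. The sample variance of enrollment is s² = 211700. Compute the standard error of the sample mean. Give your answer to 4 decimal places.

6.8653

Under SRS without replacement, Var(ȳ) = (1 − f)·s²/n with f = n/N = 4000/36549 = 0.10944212.
Var(ȳ) = (1 − 0.10944212)·211700/4000 = 0.89055788·52.925 = 47.132776.
SE(ȳ) = √(47.132776) = 6.8653.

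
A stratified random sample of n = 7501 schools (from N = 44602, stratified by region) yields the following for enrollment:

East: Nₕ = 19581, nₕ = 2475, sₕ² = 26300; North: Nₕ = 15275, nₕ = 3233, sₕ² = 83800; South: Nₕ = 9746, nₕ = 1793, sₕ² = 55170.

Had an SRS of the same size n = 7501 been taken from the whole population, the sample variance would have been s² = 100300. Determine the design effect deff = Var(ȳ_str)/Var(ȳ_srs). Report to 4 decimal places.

Var(ȳ_str) = Σ Wₕ²(1−fₕ)sₕ²/nₕ with Wₕ = Nₕ/44602:
  East: (19581/44602)²·(1−2475/19581)·26300/2475 = 1.7891849
  North: (15275/44602)²·(1−3233/15275)·83800/3233 = 2.3966769
  South: (9746/44602)²·(1−1793/9746)·55170/1793 = 1.1988681
  → Var(ȳ_str) = 5.3847299.
Var(ȳ_srs) = (1 − 7501/44602)·100300/7501 = 11.122772.
deff = 5.3847299 / 11.122772 = 0.4841.

0.4841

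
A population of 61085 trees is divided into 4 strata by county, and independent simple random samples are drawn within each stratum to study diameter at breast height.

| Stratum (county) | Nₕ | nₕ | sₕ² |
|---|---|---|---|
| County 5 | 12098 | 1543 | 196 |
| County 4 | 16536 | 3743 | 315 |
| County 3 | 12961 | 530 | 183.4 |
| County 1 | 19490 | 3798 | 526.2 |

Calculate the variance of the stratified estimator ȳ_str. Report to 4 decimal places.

Var(ȳ_str) = Σₕ Wₕ²(1 − fₕ)sₕ²/nₕ with Wₕ = Nₕ/N, N = 61085.
County 5: Wₕ = 0.19805189; term = 0.19805189²·(1 − 0.12754174)·196/1543 = 0.0043470317.
County 4: Wₕ = 0.27070476; term = 0.27070476²·(1 − 0.22635462)·315/3743 = 0.004771165.
County 3: Wₕ = 0.21217975; term = 0.21217975²·(1 − 0.04089191)·183.4/530 = 0.014941661.
County 1: Wₕ = 0.31906360; term = 0.31906360²·(1 − 0.19486916)·526.2/3798 = 0.011355777.
Sum = 0.035415635.

0.0354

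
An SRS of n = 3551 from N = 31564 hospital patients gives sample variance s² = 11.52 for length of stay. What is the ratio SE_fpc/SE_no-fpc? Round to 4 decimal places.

f = n/N = 3551/31564 = 0.11250158.
SE_no-fpc = √(s²/n) = 0.056957498; SE_fpc = √((1−f)s²/n) = 0.053658027.
Ratio = √(1−f) = 0.94207134.

0.9421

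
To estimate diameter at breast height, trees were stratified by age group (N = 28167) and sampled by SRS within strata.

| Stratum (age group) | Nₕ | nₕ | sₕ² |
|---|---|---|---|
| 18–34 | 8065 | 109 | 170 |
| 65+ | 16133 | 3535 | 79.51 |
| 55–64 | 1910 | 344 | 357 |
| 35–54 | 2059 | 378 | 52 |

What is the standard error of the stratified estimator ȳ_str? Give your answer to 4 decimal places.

0.3693

Var(ȳ_str) = Σₕ Wₕ²(1 − fₕ)sₕ²/nₕ with Wₕ = Nₕ/N, N = 28167.
18–34: Wₕ = 0.28632797; term = 0.28632797²·(1 − 0.01351519)·170/109 = 0.12613639.
65+: Wₕ = 0.57276245; term = 0.57276245²·(1 − 0.21911610)·79.51/3535 = 0.0057619288.
55–64: Wₕ = 0.06780985; term = 0.06780985²·(1 − 0.18010471)·357/344 = 0.0039124942.
35–54: Wₕ = 0.07309973; term = 0.07309973²·(1 − 0.18358426)·52/378 = 6.0014255 × 10^-4.
Sum = 0.13641096.
SE = √(0.13641096) = 0.3693.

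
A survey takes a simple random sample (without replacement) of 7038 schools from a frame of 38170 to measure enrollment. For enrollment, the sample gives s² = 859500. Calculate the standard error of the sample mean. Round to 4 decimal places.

9.9802

Under SRS without replacement, Var(ȳ) = (1 − f)·s²/n with f = n/N = 7038/38170 = 0.18438564.
Var(ȳ) = (1 − 0.18438564)·859500/7038 = 0.81561436·122.12276 = 99.605078.
SE(ȳ) = √(99.605078) = 9.9802.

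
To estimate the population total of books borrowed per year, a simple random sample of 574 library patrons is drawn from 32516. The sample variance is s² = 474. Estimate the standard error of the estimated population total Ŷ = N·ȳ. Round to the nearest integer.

Var(Ŷ) = N²·Var(ȳ) = N²·(1 − n/N)·s²/n.
f = 574/32516 = 0.01765285; Var(ȳ) = 0.98234715·474/574 = 0.81120653.
Var(Ŷ) = 32516² · 0.81120653 = 8.5768076 × 10^8.
SE(Ŷ) = √(8.5768076 × 10^8) = 29286.

29286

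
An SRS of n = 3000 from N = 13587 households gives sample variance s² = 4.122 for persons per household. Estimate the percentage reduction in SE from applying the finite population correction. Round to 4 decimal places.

11.7277

f = n/N = 3000/13587 = 0.22079929.
SE_no-fpc = √(s²/n) = 0.037067506; SE_fpc = √((1−f)s²/n) = 0.032720357.
Ratio = √(1−f) = 0.88272346. Reduction = 100·(1 − 0.88272346) = 11.7277%.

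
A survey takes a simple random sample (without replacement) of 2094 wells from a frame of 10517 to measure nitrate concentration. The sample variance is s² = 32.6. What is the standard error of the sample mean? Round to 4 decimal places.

Under SRS without replacement, Var(ȳ) = (1 − f)·s²/n with f = n/N = 2094/10517 = 0.19910621.
Var(ȳ) = (1 − 0.19910621)·32.6/2094 = 0.80089379·0.01556829 = 0.012468547.
SE(ȳ) = √(0.012468547) = 0.1117.

0.1117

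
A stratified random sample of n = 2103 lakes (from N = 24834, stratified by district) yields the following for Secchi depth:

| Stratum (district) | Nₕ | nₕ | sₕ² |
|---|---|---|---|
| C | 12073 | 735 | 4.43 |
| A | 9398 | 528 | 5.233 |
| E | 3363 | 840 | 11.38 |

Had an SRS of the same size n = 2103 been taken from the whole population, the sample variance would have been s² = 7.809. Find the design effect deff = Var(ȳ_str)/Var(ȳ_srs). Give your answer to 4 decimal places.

0.8426

Var(ȳ_str) = Σ Wₕ²(1−fₕ)sₕ²/nₕ with Wₕ = Nₕ/24834:
  C: (12073/24834)²·(1−735/12073)·4.43/735 = 0.0013377492
  A: (9398/24834)²·(1−528/9398)·5.233/528 = 0.0013396228
  E: (3363/24834)²·(1−840/3363)·11.38/840 = 1.8638619 × 10^-4
  → Var(ȳ_str) = 0.0028637582.
Var(ȳ_srs) = (1 − 2103/24834)·7.809/2103 = 0.0033988188.
deff = 0.0028637582 / 0.0033988188 = 0.8426.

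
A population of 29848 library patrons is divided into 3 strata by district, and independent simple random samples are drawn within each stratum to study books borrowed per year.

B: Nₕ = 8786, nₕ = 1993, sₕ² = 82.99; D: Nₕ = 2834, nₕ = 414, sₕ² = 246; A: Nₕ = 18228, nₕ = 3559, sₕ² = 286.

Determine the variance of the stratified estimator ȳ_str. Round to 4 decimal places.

Var(ȳ_str) = Σₕ Wₕ²(1 − fₕ)sₕ²/nₕ with Wₕ = Nₕ/N, N = 29848.
B: Wₕ = 0.29435808; term = 0.29435808²·(1 − 0.22683815)·82.99/1993 = 0.0027895928.
D: Wₕ = 0.09494774; term = 0.09494774²·(1 − 0.14608327)·246/414 = 0.0045742459.
A: Wₕ = 0.61069418; term = 0.61069418²·(1 − 0.19524907)·286/3559 = 0.024118323.
Sum = 0.031482162.

0.0315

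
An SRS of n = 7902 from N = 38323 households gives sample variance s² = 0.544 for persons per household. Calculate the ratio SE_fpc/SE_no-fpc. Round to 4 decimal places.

0.8910

f = n/N = 7902/38323 = 0.20619471.
SE_no-fpc = √(s²/n) = 0.0082971881; SE_fpc = √((1−f)s²/n) = 0.0073924421.
Ratio = √(1−f) = 0.89095751.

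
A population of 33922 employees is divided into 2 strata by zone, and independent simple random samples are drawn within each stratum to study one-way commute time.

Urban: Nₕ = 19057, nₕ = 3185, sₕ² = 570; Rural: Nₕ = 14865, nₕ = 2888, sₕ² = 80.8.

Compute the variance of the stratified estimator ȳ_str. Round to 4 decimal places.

Var(ȳ_str) = Σₕ Wₕ²(1 − fₕ)sₕ²/nₕ with Wₕ = Nₕ/N, N = 33922.
Urban: Wₕ = 0.56178881; term = 0.56178881²·(1 − 0.16713019)·570/3185 = 0.047042317.
Rural: Wₕ = 0.43821119; term = 0.43821119²·(1 − 0.19428187)·80.8/2888 = 0.0043287673.
Sum = 0.051371084.

0.0514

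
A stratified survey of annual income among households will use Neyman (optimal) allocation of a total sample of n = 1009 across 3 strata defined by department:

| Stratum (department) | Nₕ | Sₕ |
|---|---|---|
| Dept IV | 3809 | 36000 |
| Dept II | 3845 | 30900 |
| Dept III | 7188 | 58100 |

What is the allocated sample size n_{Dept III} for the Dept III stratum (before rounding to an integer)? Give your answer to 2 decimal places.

Neyman allocation: nₕ = n·NₕSₕ / Σⱼ NⱼSⱼ.
Σ NⱼSⱼ = 3809·36000 + 3845·30900 + 7188·58100 = 6.735573 × 10^8.
n_{Dept III} = 1009·7188·58100 / (6.735573 × 10^8) = 625.61.

625.61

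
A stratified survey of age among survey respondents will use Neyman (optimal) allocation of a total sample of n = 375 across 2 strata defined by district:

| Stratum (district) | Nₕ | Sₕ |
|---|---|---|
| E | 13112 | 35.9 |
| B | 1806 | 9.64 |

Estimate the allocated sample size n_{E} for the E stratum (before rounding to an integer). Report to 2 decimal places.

361.63

Neyman allocation: nₕ = n·NₕSₕ / Σⱼ NⱼSⱼ.
Σ NⱼSⱼ = 13112·35.9 + 1806·9.64 = 488130.64.
n_{E} = 375·13112·35.9 / 488130.64 = 361.63.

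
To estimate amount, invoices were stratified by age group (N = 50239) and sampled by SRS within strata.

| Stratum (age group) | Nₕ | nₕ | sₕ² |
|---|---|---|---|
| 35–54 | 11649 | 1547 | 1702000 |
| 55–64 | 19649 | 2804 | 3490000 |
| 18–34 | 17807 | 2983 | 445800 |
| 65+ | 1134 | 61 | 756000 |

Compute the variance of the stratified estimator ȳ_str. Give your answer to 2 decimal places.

Var(ȳ_str) = Σₕ Wₕ²(1 − fₕ)sₕ²/nₕ with Wₕ = Nₕ/N, N = 50239.
35–54: Wₕ = 0.23187165; term = 0.23187165²·(1 − 0.13280110)·1702000/1547 = 51.295974.
55–64: Wₕ = 0.39111049; term = 0.39111049²·(1 − 0.14270446)·3490000/2804 = 163.22133.
18–34: Wₕ = 0.35444575; term = 0.35444575²·(1 − 0.16751839)·445800/2983 = 15.630073.
65+: Wₕ = 0.02257211; term = 0.02257211²·(1 − 0.05379189)·756000/61 = 5.9747916.
Sum = 236.12217.

236.12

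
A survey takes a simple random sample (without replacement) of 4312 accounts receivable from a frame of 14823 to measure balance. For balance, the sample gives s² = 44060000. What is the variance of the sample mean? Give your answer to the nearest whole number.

Under SRS without replacement, Var(ȳ) = (1 − f)·s²/n with f = n/N = 4312/14823 = 0.29089928.
Var(ȳ) = (1 − 0.29089928)·44060000/4312 = 0.70910072·10217.996 = 7245.5885.

7246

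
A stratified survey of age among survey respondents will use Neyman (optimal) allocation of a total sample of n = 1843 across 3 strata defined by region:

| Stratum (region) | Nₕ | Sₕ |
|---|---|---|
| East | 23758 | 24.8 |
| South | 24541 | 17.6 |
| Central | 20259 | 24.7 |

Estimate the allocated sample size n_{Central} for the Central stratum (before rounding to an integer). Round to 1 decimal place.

606.1

Neyman allocation: nₕ = n·NₕSₕ / Σⱼ NⱼSⱼ.
Σ NⱼSⱼ = 23758·24.8 + 24541·17.6 + 20259·24.7 = 1.5215173 × 10^6.
n_{Central} = 1843·20259·24.7 / (1.5215173 × 10^6) = 606.1.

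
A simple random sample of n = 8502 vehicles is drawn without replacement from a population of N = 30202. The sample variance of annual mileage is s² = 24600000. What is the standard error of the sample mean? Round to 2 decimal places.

45.60

Under SRS without replacement, Var(ȳ) = (1 − f)·s²/n with f = n/N = 8502/30202 = 0.28150454.
Var(ȳ) = (1 − 0.28150454)·24600000/8502 = 0.71849546·2893.4368 = 2078.9212.
SE(ȳ) = √(2078.9212) = 45.60.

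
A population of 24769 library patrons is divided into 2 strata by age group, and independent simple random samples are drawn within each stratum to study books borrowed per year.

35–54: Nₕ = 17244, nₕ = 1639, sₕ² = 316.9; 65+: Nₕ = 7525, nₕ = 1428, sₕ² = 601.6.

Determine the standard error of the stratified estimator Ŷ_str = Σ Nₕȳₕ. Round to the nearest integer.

8447

Var(Ŷ_str) = Σₕ Nₕ²(1 − fₕ)sₕ²/nₕ.
35–54: 17244²·(1 − 1639/17244)·316.9/1639 = 5.2028951 × 10^7.
65+: 7525²·(1 − 1428/7525)·601.6/1428 = 1.9328685 × 10^7.
Sum = 7.1357636 × 10^7.
SE = √(7.1357636 × 10^7) = 8447.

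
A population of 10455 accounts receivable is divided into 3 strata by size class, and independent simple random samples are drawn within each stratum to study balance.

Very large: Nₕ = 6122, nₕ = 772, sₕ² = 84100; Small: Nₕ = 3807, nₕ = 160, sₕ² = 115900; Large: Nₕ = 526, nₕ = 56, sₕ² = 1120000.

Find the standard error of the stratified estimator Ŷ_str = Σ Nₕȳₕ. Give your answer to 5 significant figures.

Var(Ŷ_str) = Σₕ Nₕ²(1 − fₕ)sₕ²/nₕ.
Very large: 6122²·(1 − 772/6122)·84100/772 = 3.5680079 × 10^9.
Small: 3807²·(1 − 160/3807)·115900/160 = 1.0057316 × 10^10.
Large: 526²·(1 − 56/526)·1120000/56 = 4.9444 × 10^9.
Sum = 1.8569724 × 10^10.
SE = √(1.8569724 × 10^10) = 136270.

136270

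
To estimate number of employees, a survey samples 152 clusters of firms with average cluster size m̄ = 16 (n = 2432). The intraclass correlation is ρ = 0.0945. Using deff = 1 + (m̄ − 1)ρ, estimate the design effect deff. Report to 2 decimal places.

deff = 1 + (16 − 1)·0.0945 = 1 + 1.4175 = 2.4175.

2.42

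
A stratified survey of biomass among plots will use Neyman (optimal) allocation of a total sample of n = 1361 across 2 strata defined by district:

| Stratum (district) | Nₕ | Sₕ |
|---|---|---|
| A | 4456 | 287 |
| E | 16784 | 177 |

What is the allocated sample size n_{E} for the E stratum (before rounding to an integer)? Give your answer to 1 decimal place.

Neyman allocation: nₕ = n·NₕSₕ / Σⱼ NⱼSⱼ.
Σ NⱼSⱼ = 4456·287 + 16784·177 = 4.24964 × 10^6.
n_{E} = 1361·16784·177 / (4.24964 × 10^6) = 951.4.

951.4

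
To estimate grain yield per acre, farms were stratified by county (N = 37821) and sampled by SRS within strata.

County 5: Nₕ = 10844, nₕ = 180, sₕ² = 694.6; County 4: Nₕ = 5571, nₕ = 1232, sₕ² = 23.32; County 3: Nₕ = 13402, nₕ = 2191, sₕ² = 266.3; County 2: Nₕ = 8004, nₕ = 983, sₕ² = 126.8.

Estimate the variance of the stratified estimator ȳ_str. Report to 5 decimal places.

0.33012

Var(ȳ_str) = Σₕ Wₕ²(1 − fₕ)sₕ²/nₕ with Wₕ = Nₕ/N, N = 37821.
County 5: Wₕ = 0.28671902; term = 0.28671902²·(1 − 0.01659904)·694.6/180 = 0.31196502.
County 4: Wₕ = 0.14729912; term = 0.14729912²·(1 − 0.22114522)·23.32/1232 = 3.1987083 × 10^-4.
County 3: Wₕ = 0.35435340; term = 0.35435340²·(1 − 0.16348306)·266.3/2191 = 0.012766644.
County 2: Wₕ = 0.21162846; term = 0.21162846²·(1 − 0.12281359)·126.8/983 = 0.0050676402.
Sum = 0.33011918.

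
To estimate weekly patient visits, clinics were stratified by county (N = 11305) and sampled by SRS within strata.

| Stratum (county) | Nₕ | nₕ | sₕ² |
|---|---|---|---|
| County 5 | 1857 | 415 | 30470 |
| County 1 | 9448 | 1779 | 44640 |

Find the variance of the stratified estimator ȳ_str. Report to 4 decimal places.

Var(ȳ_str) = Σₕ Wₕ²(1 − fₕ)sₕ²/nₕ with Wₕ = Nₕ/N, N = 11305.
County 5: Wₕ = 0.16426360; term = 0.16426360²·(1 − 0.22347873)·30470/415 = 1.5383685.
County 1: Wₕ = 0.83573640; term = 0.83573640²·(1 − 0.18829382)·44640/1779 = 14.226096.
Sum = 15.764465.

15.7645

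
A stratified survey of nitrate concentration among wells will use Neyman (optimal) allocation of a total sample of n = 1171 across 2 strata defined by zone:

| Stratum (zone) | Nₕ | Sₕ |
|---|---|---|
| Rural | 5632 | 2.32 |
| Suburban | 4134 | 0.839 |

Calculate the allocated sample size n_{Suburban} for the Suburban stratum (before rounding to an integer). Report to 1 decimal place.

Neyman allocation: nₕ = n·NₕSₕ / Σⱼ NⱼSⱼ.
Σ NⱼSⱼ = 5632·2.32 + 4134·0.839 = 16534.666.
n_{Suburban} = 1171·4134·0.839 / 16534.666 = 245.6.

245.6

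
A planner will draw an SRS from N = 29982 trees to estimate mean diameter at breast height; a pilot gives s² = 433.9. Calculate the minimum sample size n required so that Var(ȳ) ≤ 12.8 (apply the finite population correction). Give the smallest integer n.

Without fpc, n₀ = s²/D = 433.9/12.8 = 33.8984.
With fpc, (1 − n/N)·s²/n ≤ D requires n ≥ n₀/(1 + n₀/N) = 33.8984/(1 + 33.8984/29982) = 33.8601.
Rounding up, n = 34.

34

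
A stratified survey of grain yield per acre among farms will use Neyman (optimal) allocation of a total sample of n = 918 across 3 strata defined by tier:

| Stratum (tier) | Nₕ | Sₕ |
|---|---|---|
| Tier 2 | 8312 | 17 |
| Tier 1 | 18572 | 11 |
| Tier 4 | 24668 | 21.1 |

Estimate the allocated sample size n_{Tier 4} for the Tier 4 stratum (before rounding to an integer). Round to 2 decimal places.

Neyman allocation: nₕ = n·NₕSₕ / Σⱼ NⱼSⱼ.
Σ NⱼSⱼ = 8312·17 + 18572·11 + 24668·21.1 = 866090.8.
n_{Tier 4} = 918·24668·21.1 / 866090.8 = 551.69.

551.69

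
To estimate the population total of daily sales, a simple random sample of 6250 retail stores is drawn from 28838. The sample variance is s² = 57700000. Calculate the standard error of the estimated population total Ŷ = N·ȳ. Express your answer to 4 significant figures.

Var(Ŷ) = N²·Var(ȳ) = N²·(1 − n/N)·s²/n.
f = 6250/28838 = 0.21672793; Var(ȳ) = 0.78327207·57700000/6250 = 7231.1678.
Var(Ŷ) = 28838² · 7231.1678 = 6.0136578 × 10^12.
SE(Ŷ) = √(6.0136578 × 10^12) = 2.452 × 10^6.

2.452 × 10^6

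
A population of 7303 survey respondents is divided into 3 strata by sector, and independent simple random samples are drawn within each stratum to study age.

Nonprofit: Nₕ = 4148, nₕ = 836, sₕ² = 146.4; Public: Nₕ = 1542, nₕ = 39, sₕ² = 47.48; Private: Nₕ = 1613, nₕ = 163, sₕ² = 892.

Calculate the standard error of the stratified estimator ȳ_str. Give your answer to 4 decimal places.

Var(ȳ_str) = Σₕ Wₕ²(1 − fₕ)sₕ²/nₕ with Wₕ = Nₕ/N, N = 7303.
Nonprofit: Wₕ = 0.56798576; term = 0.56798576²·(1 − 0.20154291)·146.4/836 = 0.0451088.
Public: Wₕ = 0.21114610; term = 0.21114610²·(1 − 0.02529183)·47.48/39 = 0.052903799.
Private: Wₕ = 0.22086814; term = 0.22086814²·(1 − 0.10105394)·892/163 = 0.23998109.
Sum = 0.33799369.
SE = √(0.33799369) = 0.5814.

0.5814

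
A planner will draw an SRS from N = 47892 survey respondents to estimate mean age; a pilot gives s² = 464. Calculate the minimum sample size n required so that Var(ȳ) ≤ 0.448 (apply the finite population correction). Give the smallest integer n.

Without fpc, n₀ = s²/D = 464/0.448 = 1035.7143.
With fpc, (1 − n/N)·s²/n ≤ D requires n ≥ n₀/(1 + n₀/N) = 1035.7143/(1 + 1035.7143/47892) = 1013.7900.
Rounding up, n = 1014.

1014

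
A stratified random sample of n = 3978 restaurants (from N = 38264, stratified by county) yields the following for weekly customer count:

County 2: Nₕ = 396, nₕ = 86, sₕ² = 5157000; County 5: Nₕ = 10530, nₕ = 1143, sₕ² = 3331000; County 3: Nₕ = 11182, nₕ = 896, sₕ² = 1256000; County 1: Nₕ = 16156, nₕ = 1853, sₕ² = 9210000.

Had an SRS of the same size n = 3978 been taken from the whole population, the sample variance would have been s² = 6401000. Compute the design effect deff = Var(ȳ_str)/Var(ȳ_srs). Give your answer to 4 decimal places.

Var(ȳ_str) = Σ Wₕ²(1−fₕ)sₕ²/nₕ with Wₕ = Nₕ/38264:
  County 2: (396/38264)²·(1−86/396)·5157000/86 = 5.0277633
  County 5: (10530/38264)²·(1−1143/10530)·3331000/1143 = 196.74462
  County 3: (11182/38264)²·(1−896/11182)·1256000/896 = 110.12018
  County 1: (16156/38264)²·(1−1853/16156)·9210000/1853 = 784.44854
  → Var(ȳ_str) = 1096.3411.
Var(ȳ_srs) = (1 − 3978/38264)·6401000/3978 = 1441.8149.
deff = 1096.3411 / 1441.8149 = 0.7604.

0.7604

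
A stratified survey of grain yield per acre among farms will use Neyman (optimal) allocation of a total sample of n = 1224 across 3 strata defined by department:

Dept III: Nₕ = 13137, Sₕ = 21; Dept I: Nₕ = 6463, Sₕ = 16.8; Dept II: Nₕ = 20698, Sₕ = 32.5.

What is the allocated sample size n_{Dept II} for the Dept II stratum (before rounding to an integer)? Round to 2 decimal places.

778.86

Neyman allocation: nₕ = n·NₕSₕ / Σⱼ NⱼSⱼ.
Σ NⱼSⱼ = 13137·21 + 6463·16.8 + 20698·32.5 = 1.0571404 × 10^6.
n_{Dept II} = 1224·20698·32.5 / (1.0571404 × 10^6) = 778.86.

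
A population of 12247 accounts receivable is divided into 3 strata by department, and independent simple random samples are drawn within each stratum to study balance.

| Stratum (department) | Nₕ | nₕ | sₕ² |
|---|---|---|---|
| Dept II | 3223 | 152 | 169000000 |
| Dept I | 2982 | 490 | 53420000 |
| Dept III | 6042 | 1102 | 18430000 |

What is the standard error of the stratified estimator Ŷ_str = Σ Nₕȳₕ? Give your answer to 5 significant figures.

3.5092 × 10^6

Var(Ŷ_str) = Σₕ Nₕ²(1 − fₕ)sₕ²/nₕ.
Dept II: 3223²·(1 − 152/3223)·169000000/152 = 1.1004827 × 10^13.
Dept I: 2982²·(1 − 490/2982)·53420000/490 = 8.1014635 × 10^11.
Dept III: 6042²·(1 − 1102/6042)·18430000/1102 = 4.9917337 × 10^11.
Sum = 1.2314147 × 10^13.
SE = √(1.2314147 × 10^13) = 3.5092 × 10^6.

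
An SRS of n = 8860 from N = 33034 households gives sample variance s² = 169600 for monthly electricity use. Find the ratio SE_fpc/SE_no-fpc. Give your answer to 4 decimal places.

0.8554

f = n/N = 8860/33034 = 0.26820851.
SE_no-fpc = √(s²/n) = 4.3751814; SE_fpc = √((1−f)s²/n) = 3.7427407.
Ratio = √(1−f) = 0.85544812.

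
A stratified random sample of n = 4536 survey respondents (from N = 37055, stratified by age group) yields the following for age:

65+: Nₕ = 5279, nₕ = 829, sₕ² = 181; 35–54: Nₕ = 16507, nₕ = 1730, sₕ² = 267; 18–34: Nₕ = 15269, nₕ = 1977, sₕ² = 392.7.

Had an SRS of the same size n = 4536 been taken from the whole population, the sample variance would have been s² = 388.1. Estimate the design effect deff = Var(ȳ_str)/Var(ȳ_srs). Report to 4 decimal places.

Var(ȳ_str) = Σ Wₕ²(1−fₕ)sₕ²/nₕ with Wₕ = Nₕ/37055:
  65+: (5279/37055)²·(1−829/5279)·181/829 = 0.0037354427
  35–54: (16507/37055)²·(1−1730/16507)·267/1730 = 0.02741738
  18–34: (15269/37055)²·(1−1977/15269)·392.7/1977 = 0.02936037
  → Var(ȳ_str) = 0.060513193.
Var(ȳ_srs) = (1 − 4536/37055)·388.1/4536 = 0.075086344.
deff = 0.060513193 / 0.075086344 = 0.8059.

0.8059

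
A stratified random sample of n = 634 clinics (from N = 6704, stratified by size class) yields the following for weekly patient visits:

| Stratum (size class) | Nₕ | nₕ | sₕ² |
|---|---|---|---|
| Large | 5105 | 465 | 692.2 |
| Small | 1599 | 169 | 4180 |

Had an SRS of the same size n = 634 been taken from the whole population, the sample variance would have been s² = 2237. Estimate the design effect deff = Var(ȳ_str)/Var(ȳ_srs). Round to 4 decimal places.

0.6395

Var(ȳ_str) = Σ Wₕ²(1−fₕ)sₕ²/nₕ with Wₕ = Nₕ/6704:
  Large: (5105/6704)²·(1−465/5105)·692.2/465 = 0.78455674
  Small: (1599/6704)²·(1−169/1599)·4180/169 = 1.2583634
  → Var(ȳ_str) = 2.0429201.
Var(ȳ_srs) = (1 − 634/6704)·2237/634 = 3.1947098.
deff = 2.0429201 / 3.1947098 = 0.6395.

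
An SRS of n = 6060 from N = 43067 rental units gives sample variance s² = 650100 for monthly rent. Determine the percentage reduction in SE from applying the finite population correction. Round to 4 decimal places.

7.3022

f = n/N = 6060/43067 = 0.14071099.
SE_no-fpc = √(s²/n) = 10.357472; SE_fpc = √((1−f)s²/n) = 9.6011532.
Ratio = √(1−f) = 0.92697843. Reduction = 100·(1 − 0.92697843) = 7.3022%.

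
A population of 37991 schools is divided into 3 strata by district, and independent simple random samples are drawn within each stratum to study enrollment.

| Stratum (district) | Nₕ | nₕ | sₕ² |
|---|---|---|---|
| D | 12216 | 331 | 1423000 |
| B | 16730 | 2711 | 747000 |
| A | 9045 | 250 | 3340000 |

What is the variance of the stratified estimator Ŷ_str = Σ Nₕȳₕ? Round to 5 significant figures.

1.7516 × 10^12

Var(Ŷ_str) = Σₕ Nₕ²(1 − fₕ)sₕ²/nₕ.
D: 12216²·(1 − 331/12216)·1423000/331 = 6.241732 × 10^11.
B: 16730²·(1 − 2711/16730)·747000/2711 = 6.4625522 × 10^10.
A: 9045²·(1 − 250/9045)·3340000/250 = 1.0627984 × 10^12.
Sum = 1.7515971 × 10^12.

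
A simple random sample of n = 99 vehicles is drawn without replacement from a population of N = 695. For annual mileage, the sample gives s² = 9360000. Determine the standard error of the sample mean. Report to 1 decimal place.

284.7

Under SRS without replacement, Var(ȳ) = (1 − f)·s²/n with f = n/N = 99/695 = 0.14244604.
Var(ȳ) = (1 − 0.14244604)·9360000/99 = 0.85755396·94545.455 = 81077.829.
SE(ȳ) = √(81077.829) = 284.7.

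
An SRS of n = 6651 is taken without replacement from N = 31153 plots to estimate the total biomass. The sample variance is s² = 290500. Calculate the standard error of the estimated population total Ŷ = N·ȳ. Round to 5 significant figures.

Var(Ŷ) = N²·Var(ȳ) = N²·(1 − n/N)·s²/n.
f = 6651/31153 = 0.21349469; Var(ȳ) = 0.78650531·290500/6651 = 34.352698.
Var(Ŷ) = 31153² · 34.352698 = 3.3339617 × 10^10.
SE(Ŷ) = √(3.3339617 × 10^10) = 182590.

182590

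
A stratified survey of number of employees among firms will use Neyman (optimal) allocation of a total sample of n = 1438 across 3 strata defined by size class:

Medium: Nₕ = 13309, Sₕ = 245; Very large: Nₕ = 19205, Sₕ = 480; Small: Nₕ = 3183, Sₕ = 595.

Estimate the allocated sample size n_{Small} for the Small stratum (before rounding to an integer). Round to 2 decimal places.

Neyman allocation: nₕ = n·NₕSₕ / Σⱼ NⱼSⱼ.
Σ NⱼSⱼ = 13309·245 + 19205·480 + 3183·595 = 1.437299 × 10^7.
n_{Small} = 1438·3183·595 / (1.437299 × 10^7) = 189.48.

189.48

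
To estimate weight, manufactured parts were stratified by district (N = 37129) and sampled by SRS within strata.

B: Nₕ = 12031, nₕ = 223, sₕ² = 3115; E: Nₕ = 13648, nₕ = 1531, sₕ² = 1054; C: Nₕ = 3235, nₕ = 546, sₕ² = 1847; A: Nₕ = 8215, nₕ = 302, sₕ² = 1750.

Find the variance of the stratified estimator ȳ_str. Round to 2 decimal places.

1.82

Var(ȳ_str) = Σₕ Wₕ²(1 − fₕ)sₕ²/nₕ with Wₕ = Nₕ/N, N = 37129.
B: Wₕ = 0.32403243; term = 0.32403243²·(1 − 0.01853545)·3115/223 = 1.4394771.
E: Wₕ = 0.36758329; term = 0.36758329²·(1 − 0.11217761)·1054/1531 = 0.082585354.
C: Wₕ = 0.08712866; term = 0.08712866²·(1 − 0.16877898)·1847/546 = 0.02134582.
A: Wₕ = 0.22125562; term = 0.22125562²·(1 − 0.03676202)·1750/302 = 0.2732457.
Sum = 1.816654.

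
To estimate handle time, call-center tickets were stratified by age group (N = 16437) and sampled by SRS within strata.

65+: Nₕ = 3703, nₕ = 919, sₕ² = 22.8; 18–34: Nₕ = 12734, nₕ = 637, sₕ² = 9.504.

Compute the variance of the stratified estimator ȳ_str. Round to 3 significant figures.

0.00945

Var(ȳ_str) = Σₕ Wₕ²(1 − fₕ)sₕ²/nₕ with Wₕ = Nₕ/N, N = 16437.
65+: Wₕ = 0.22528442; term = 0.22528442²·(1 − 0.24817715)·22.8/919 = 9.4666685 × 10^-4.
18–34: Wₕ = 0.77471558; term = 0.77471558²·(1 − 0.05002356)·9.504/637 = 0.0085067645.
Sum = 0.0094534314.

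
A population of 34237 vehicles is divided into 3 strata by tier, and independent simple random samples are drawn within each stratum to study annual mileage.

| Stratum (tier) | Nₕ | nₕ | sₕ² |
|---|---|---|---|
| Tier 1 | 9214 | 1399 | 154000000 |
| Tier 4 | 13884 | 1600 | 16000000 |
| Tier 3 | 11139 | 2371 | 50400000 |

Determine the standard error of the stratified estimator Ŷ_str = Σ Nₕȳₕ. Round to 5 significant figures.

3.4217 × 10^6

Var(Ŷ_str) = Σₕ Nₕ²(1 − fₕ)sₕ²/nₕ.
Tier 1: 9214²·(1 − 1399/9214)·154000000/1399 = 7.9264769 × 10^12.
Tier 4: 13884²·(1 − 1600/13884)·16000000/1600 = 1.7055106 × 10^12.
Tier 3: 11139²·(1 − 2371/11139)·50400000/2371 = 2.0760879 × 10^12.
Sum = 1.1708075 × 10^13.
SE = √(1.1708075 × 10^13) = 3.4217 × 10^6.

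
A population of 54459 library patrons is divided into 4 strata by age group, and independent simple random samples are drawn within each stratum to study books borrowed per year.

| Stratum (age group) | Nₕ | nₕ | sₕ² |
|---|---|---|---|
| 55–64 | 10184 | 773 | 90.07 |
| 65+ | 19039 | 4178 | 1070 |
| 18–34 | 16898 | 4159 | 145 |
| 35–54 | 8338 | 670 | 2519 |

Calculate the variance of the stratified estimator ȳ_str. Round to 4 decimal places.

Var(ȳ_str) = Σₕ Wₕ²(1 − fₕ)sₕ²/nₕ with Wₕ = Nₕ/N, N = 54459.
55–64: Wₕ = 0.18700307; term = 0.18700307²·(1 − 0.07590338)·90.07/773 = 0.0037654381.
65+: Wₕ = 0.34960245; term = 0.34960245²·(1 − 0.21944430)·1070/4178 = 0.024432516.
18–34: Wₕ = 0.31028847; term = 0.31028847²·(1 − 0.24612380)·145/4159 = 0.0025305236.
35–54: Wₕ = 0.15310601; term = 0.15310601²·(1 − 0.08035500)·2519/670 = 0.081050936.
Sum = 0.11177941.

0.1118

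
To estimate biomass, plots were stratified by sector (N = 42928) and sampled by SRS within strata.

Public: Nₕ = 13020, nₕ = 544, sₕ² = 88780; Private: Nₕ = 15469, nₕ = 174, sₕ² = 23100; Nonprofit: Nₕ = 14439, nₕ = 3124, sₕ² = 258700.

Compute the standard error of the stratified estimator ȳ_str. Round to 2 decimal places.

Var(ȳ_str) = Σₕ Wₕ²(1 − fₕ)sₕ²/nₕ with Wₕ = Nₕ/N, N = 42928.
Public: Wₕ = 0.30329855; term = 0.30329855²·(1 − 0.04178187)·88780/544 = 14.385378.
Private: Wₕ = 0.36034756; term = 0.36034756²·(1 − 0.01124830)·23100/174 = 17.044848.
Nonprofit: Wₕ = 0.33635389; term = 0.33635389²·(1 − 0.21635847)·258700/3124 = 7.3416853.
Sum = 38.771911.
SE = √(38.771911) = 6.23.

6.23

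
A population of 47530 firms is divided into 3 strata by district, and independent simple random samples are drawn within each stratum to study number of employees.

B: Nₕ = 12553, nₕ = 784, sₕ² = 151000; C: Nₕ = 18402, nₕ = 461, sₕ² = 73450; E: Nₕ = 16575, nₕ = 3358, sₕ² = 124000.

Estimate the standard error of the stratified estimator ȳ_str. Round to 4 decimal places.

6.2818

Var(ȳ_str) = Σₕ Wₕ²(1 − fₕ)sₕ²/nₕ with Wₕ = Nₕ/N, N = 47530.
B: Wₕ = 0.26410688; term = 0.26410688²·(1 − 0.06245519)·151000/784 = 12.595411.
C: Wₕ = 0.38716600; term = 0.38716600²·(1 − 0.02505162)·73450/461 = 23.2845.
E: Wₕ = 0.34872712; term = 0.34872712²·(1 − 0.20259427)·124000/3358 = 3.5808967.
Sum = 39.460808.
SE = √(39.460808) = 6.2818.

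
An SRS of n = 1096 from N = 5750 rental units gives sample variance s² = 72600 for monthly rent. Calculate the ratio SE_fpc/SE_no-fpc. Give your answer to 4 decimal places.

f = n/N = 1096/5750 = 0.19060870.
SE_no-fpc = √(s²/n) = 8.1388498; SE_fpc = √((1−f)s²/n) = 7.322212.
Ratio = √(1−f) = 0.89966177.

0.8997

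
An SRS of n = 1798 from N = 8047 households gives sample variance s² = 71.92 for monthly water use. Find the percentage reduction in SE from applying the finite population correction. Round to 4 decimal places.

11.8772

f = n/N = 1798/8047 = 0.22343731.
SE_no-fpc = √(s²/n) = 0.2; SE_fpc = √((1−f)s²/n) = 0.17624559.
Ratio = √(1−f) = 0.88122795. Reduction = 100·(1 − 0.88122795) = 11.8772%.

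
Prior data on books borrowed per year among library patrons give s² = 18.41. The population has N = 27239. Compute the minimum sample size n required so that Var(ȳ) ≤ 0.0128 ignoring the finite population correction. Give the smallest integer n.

1439

Without fpc, n₀ = s²/D = 18.41/0.0128 = 1438.2812.
Rounding up, n = 1439.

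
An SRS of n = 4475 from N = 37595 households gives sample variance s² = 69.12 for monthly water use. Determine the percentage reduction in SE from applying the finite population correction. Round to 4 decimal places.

f = n/N = 4475/37595 = 0.11903179.
SE_no-fpc = √(s²/n) = 0.12428117; SE_fpc = √((1−f)s²/n) = 0.11665019.
Ratio = √(1−f) = 0.93859907. Reduction = 100·(1 − 0.93859907) = 6.1401%.

6.1401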